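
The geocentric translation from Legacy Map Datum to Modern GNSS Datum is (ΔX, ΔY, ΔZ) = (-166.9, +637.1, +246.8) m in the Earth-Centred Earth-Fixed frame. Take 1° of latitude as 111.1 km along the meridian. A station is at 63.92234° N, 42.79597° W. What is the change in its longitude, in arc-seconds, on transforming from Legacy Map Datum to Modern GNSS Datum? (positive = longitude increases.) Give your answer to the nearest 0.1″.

Δλ = 26.1″

sin φ = 0.898199, cos φ = 0.439589, sin λ = -0.679390, cos λ = 0.733778.
East component: ΔE = −sin λ·ΔX + cos λ·ΔY = −(-0.679390)(-166.9) + (0.733778)(637.1) = 354.10 m.
1° of latitude spans 111100 m; at latitude φ, 1° of longitude spans that × cos φ = 48838.3 m, so Δλ = 354.10 / 48838.3 × 3600 = 26.102″.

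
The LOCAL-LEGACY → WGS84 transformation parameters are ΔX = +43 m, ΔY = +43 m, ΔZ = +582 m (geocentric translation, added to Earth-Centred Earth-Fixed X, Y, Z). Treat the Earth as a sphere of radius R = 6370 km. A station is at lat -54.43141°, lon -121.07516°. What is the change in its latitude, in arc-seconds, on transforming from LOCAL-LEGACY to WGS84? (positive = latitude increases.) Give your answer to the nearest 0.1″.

Δφ = 9.4″

sin φ = -0.813420, cos φ = 0.581677, sin λ = -0.856491, cos λ = -0.516162.
North component: ΔN = −sin φ cos λ·ΔX − sin φ sin λ·ΔY + cos φ·ΔZ = −(-0.813420)(-0.516162)(43) − (-0.813420)(-0.856491)(43) + (0.581677)(582) = 290.52 m.
1° of latitude spans πR/180 = 111177 m, so Δφ = 290.52 / 111177 × 3600 = 9.407″.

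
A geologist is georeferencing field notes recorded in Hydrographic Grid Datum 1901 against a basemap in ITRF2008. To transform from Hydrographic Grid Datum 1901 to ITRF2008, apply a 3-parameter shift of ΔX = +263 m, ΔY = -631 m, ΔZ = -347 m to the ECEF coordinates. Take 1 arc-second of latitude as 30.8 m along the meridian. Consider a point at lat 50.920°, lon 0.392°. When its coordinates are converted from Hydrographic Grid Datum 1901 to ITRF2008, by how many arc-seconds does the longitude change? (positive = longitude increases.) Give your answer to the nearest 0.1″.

sin φ = 0.776267, cos φ = 0.630405, sin λ = 0.006842, cos λ = 0.999977.
East component: ΔE = −sin λ·ΔX + cos λ·ΔY = −(0.006842)(263) + (0.999977)(-631) = -632.78 m.
1° of latitude spans 3600 × 30.80 = 110880 m; at latitude φ, 1° of longitude spans that × cos φ = 69899.3 m, so Δλ = -632.78 / 69899.3 × 3600 = -32.590″.

Δλ = -32.6″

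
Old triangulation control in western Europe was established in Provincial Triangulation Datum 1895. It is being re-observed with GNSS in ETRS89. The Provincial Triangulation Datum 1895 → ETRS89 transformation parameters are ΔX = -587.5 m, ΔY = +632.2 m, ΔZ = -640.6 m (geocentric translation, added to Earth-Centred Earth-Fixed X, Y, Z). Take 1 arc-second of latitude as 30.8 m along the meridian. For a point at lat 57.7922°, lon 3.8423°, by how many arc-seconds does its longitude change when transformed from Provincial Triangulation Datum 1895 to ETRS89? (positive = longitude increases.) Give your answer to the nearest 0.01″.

sin φ = 0.846121, cos φ = 0.532991, sin λ = 0.067011, cos λ = 0.997752.
East component: ΔE = −sin λ·ΔX + cos λ·ΔY = −(0.067011)(-587.5) + (0.997752)(632.2) = 670.15 m.
1° of latitude spans 3600 × 30.80 = 110880 m; at latitude φ, 1° of longitude spans that × cos φ = 59098.1 m, so Δλ = 670.15 / 59098.1 × 3600 = 40.822″.

Δλ = 40.82″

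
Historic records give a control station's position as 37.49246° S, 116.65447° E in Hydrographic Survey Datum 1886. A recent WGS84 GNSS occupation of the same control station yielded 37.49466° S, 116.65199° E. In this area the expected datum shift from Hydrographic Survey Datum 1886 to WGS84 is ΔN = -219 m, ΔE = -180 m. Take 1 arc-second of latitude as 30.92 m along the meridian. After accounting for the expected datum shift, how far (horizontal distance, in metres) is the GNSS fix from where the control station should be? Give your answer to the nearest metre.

Observed coordinate differences: Δφ = -0.00220°, Δλ = -0.00248°.
Converting to metres (1° lat = 111312 m, cos φ = 0.793433): observed ΔN = -244.9 m, observed ΔE = -219.0 m.
Subtracting the expected shift leaves a residual of -244.9 − (-219) = -25.9 m north and -219.0 − (-180) = -39.0 m east.
Residual distance = √((-25.9)² + (-39.0)²) = 46.8 m.

47 m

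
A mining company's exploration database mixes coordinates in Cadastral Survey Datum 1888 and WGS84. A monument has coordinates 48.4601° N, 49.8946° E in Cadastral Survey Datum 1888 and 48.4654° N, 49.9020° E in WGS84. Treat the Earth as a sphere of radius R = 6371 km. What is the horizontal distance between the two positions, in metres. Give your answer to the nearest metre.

Δφ = 48.4654° − 48.4601° = +0.0053°; Δλ = 49.9020° − 49.8946° = +0.0074°.
1° along a meridian = πR/180 = 111195 m.
ΔN = Δφ × 111195 = 589.3 m; ΔE = Δλ × 111195 × cos(48.4601°) = +0.0074 × 111195 × 0.663141 = 545.7 m.
Distance = √(ΔE² + ΔN²) = √(545.7² + 589.3²) = 803.2 m.

803 m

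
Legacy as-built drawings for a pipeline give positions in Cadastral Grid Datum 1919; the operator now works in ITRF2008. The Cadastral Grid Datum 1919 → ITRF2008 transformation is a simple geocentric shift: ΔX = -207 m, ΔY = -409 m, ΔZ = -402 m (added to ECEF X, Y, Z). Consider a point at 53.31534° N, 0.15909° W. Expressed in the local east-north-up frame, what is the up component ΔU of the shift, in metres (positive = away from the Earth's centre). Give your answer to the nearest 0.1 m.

ΔU = -445.4 m

The local up (radial) axis is (cos φ cos λ, cos φ sin λ, sin φ), giving ΔU = -123.663 + 0.678 − 322.378 = -445.36 m.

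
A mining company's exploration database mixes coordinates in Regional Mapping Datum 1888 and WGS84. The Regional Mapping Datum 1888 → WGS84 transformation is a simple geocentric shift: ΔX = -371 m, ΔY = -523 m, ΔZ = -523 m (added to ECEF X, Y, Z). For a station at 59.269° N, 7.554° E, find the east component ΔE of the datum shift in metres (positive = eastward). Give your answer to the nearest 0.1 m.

ΔE = -469.7 m

At φ = 59.269°, λ = 7.554°: sin φ = 0.859576, cos φ = 0.511008, sin λ = 0.131461, cos λ = 0.991321.
ΔE = −sin λ·ΔX + cos λ·ΔY = −(0.131461)·(-371) + (0.991321)·(-523) = -469.69 m.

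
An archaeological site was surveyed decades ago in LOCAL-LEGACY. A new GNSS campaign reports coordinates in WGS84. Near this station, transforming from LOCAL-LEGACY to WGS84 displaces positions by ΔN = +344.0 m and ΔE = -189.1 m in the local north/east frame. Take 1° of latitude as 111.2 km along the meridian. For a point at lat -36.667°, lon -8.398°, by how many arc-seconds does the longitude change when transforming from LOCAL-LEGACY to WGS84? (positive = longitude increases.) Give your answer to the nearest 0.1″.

At latitude -36.667°, cos φ = 0.802120.
1° of longitude at this latitude = 111.2 × cos φ = 89.20 km, so Δλ = -189.1 / 89195.7 = -0.0021201° = -7.632″.

Δλ = -7.6″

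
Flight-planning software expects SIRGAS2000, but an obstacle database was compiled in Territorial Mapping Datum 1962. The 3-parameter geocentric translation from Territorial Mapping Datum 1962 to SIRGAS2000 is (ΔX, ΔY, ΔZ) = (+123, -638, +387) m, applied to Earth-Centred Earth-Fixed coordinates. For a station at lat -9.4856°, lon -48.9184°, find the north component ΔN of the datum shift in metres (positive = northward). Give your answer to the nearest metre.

The local north axis is (−sin φ cos λ, −sin φ sin λ, cos φ), giving ΔN = 13.320 + 79.254 + 381.709 = 474.28 m.

ΔN = 474 m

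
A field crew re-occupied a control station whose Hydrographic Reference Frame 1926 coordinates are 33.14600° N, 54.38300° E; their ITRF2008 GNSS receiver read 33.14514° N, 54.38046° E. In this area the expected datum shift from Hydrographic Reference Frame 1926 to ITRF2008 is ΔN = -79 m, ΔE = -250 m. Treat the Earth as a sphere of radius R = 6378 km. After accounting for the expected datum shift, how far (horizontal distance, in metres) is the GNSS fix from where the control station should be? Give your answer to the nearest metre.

Observed coordinate differences: Δφ = -0.00086°, Δλ = -0.00254°.
Converting to metres (1° lat = 111317 m, cos φ = 0.837280): observed ΔN = -95.7 m, observed ΔE = -236.7 m.
Subtracting the expected shift leaves a residual of -95.7 − (-79) = -16.7 m north and -236.7 − (-250) = 13.3 m east.
Residual distance = √((-16.7)² + 13.3²) = 21.4 m.

21 m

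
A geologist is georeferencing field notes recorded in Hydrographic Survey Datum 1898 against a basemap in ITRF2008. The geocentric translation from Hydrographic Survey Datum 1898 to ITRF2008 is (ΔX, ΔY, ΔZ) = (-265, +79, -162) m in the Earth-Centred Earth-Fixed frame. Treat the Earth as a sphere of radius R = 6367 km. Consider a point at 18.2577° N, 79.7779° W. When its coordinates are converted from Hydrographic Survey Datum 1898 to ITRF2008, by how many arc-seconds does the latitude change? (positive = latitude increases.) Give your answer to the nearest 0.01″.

sin φ = 0.313291, cos φ = 0.949657, sin λ = -0.984127, cos λ = 0.177464.
North component: ΔN = −sin φ cos λ·ΔX − sin φ sin λ·ΔY + cos φ·ΔZ = −(0.313291)(0.177464)(-265) − (0.313291)(-0.984127)(79) + (0.949657)(-162) = -114.75 m.
1° of latitude spans πR/180 = 111125 m, so Δφ = -114.75 / 111125 × 3600 = -3.718″.

Δφ = -3.72″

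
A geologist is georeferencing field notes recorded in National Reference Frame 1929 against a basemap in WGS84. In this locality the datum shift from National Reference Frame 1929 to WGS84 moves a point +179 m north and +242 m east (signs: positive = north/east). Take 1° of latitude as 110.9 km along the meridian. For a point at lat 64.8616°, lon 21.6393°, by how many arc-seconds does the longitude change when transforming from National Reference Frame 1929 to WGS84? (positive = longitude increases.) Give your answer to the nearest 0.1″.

Δλ = 18.5″

At latitude 64.8616°, cos φ = 0.424806.
1° of longitude at this latitude = 110.9 × cos φ = 47.11 km, so Δλ = 242.0 / 47111.0 = 0.0051368° = 18.492″.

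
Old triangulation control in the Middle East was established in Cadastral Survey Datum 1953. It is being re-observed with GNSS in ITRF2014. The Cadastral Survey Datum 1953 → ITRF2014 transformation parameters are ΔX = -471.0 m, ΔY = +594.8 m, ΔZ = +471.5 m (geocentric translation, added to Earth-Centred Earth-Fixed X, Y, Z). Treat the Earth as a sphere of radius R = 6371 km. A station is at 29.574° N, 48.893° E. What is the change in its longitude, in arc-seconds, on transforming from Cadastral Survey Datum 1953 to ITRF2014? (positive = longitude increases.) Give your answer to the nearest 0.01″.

Δλ = 27.77″

sin φ = 0.493547, cos φ = 0.869719, sin λ = 0.753483, cos λ = 0.657467.
East component: ΔE = −sin λ·ΔX + cos λ·ΔY = −(0.753483)(-471.0) + (0.657467)(594.8) = 745.95 m.
1° of latitude spans πR/180 = 111195 m; at latitude φ, 1° of longitude spans that × cos φ = 96708.3 m, so Δλ = 745.95 / 96708.3 × 3600 = 27.768″.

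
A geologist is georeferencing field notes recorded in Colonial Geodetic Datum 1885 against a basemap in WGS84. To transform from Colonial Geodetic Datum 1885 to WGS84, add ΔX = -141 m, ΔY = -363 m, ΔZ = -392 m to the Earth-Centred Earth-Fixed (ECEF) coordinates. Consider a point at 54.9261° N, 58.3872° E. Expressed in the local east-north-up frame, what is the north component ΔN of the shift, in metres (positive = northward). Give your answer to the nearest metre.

At φ = 54.9261°, λ = 58.3872°: sin φ = 0.818412, cos φ = 0.574632, sin λ = 0.851610, cos λ = 0.524176.
ΔN = −sin φ cos λ·ΔX − sin φ sin λ·ΔY + cos φ·ΔZ = −(0.818412)(0.524176)(-141) − (0.818412)(0.851610)(-363) + (0.574632)(-392) = 88.23 m.

ΔN = 88 m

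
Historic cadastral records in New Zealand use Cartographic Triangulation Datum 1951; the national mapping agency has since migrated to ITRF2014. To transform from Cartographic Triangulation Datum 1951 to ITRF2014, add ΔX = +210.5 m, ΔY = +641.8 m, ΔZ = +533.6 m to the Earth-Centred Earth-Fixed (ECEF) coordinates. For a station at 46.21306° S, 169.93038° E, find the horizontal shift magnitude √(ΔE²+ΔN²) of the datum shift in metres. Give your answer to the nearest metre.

At φ = -46.21306°, λ = 169.93038°: sin φ = -0.721918, cos φ = 0.691979, sin λ = 0.174845, cos λ = -0.984596.
ΔE = −sin λ·ΔX + cos λ·ΔY = −(0.174845)·(210.5) + (-0.984596)·(641.8) = -668.72 m.
ΔN = −sin φ cos λ·ΔX − sin φ sin λ·ΔY + cos φ·ΔZ = −(-0.721918)(-0.984596)(210.5) − (-0.721918)(0.174845)(641.8) + (0.691979)(533.6) = 300.63 m.
Horizontal magnitude = √(ΔE² + ΔN²) = √((-668.72)² + 300.63²) = 733.19 m.

733 m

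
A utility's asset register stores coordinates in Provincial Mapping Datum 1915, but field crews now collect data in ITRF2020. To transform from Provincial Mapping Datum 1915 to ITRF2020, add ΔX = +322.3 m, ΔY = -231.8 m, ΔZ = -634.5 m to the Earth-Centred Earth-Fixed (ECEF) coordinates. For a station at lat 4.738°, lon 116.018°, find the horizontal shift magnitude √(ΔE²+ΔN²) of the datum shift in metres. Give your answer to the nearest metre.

At φ = 4.738°, λ = 116.018°: sin φ = 0.082599, cos φ = 0.996583, sin λ = 0.898656, cos λ = -0.438653.
ΔE = −sin λ·ΔX + cos λ·ΔY = −(0.898656)·(322.3) + (-0.438653)·(-231.8) = -187.96 m.
ΔN = −sin φ cos λ·ΔX − sin φ sin λ·ΔY + cos φ·ΔZ = −(0.082599)(-0.438653)(322.3) − (0.082599)(0.898656)(-231.8) + (0.996583)(-634.5) = -603.45 m.
Horizontal magnitude = √(ΔE² + ΔN²) = √((-187.96)² + (-603.45)²) = 632.04 m.

632 m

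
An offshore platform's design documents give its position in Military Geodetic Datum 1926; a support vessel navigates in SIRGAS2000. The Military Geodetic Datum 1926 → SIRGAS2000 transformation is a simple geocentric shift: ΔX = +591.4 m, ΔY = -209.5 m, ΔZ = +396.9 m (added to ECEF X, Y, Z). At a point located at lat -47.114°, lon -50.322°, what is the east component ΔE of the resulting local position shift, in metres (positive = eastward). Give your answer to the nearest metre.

At φ = -47.114°, λ = -50.322°: sin φ = -0.732709, cos φ = 0.680542, sin λ = -0.769645, cos λ = 0.638472.
ΔE = −sin λ·ΔX + cos λ·ΔY = −(-0.769645)·(591.4) + (0.638472)·(-209.5) = 321.41 m.

ΔE = 321 m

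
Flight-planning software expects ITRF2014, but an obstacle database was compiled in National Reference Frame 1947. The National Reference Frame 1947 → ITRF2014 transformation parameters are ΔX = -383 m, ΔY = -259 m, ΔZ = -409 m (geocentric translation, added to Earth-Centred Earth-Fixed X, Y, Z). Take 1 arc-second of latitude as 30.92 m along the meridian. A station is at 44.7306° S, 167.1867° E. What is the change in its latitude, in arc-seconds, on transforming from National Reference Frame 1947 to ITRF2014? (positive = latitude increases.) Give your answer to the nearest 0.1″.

Δφ = -2.2″

sin φ = -0.703774, cos φ = 0.710424, sin λ = 0.221775, cos λ = -0.975098.
North component: ΔN = −sin φ cos λ·ΔX − sin φ sin λ·ΔY + cos φ·ΔZ = −(-0.703774)(-0.975098)(-383) − (-0.703774)(0.221775)(-259) + (0.710424)(-409) = -68.15 m.
1° of latitude spans 3600 × 30.92 = 111312 m, so Δφ = -68.15 / 111312 × 3600 = -2.204″.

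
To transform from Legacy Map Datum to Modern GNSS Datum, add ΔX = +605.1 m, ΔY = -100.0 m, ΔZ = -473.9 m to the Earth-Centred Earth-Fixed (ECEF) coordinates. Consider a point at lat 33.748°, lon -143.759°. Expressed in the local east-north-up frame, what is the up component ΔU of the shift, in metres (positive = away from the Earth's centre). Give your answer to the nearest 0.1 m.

The local up (radial) axis is (cos φ cos λ, cos φ sin λ, sin φ), giving ΔU = -405.796 + 49.156 − 263.271 = -619.91 m.

ΔU = -619.9 m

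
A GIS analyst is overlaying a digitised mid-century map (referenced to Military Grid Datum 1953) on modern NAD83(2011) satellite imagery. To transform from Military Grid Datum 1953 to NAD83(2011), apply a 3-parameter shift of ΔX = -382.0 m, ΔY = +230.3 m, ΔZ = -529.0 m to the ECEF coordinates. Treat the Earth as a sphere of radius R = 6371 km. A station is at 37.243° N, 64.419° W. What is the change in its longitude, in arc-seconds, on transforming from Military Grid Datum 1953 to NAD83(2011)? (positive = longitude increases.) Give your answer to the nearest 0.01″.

sin φ = 0.605197, cos φ = 0.796076, sin λ = -0.901976, cos λ = 0.431787.
East component: ΔE = −sin λ·ΔX + cos λ·ΔY = −(-0.901976)(-382.0) + (0.431787)(230.3) = -245.11 m.
1° of latitude spans πR/180 = 111195 m; at latitude φ, 1° of longitude spans that × cos φ = 88519.6 m, so Δλ = -245.11 / 88519.6 × 3600 = -9.969″.

Δλ = -9.97″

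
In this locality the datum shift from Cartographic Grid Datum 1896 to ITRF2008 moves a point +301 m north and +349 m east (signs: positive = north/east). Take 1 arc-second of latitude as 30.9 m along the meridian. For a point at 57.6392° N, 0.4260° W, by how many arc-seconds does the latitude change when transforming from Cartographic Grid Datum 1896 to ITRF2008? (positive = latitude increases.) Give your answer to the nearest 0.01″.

Δφ = 9.74″

1″ of latitude = 30.90 m, so Δφ = 301.0 / 30.90 = 9.741″.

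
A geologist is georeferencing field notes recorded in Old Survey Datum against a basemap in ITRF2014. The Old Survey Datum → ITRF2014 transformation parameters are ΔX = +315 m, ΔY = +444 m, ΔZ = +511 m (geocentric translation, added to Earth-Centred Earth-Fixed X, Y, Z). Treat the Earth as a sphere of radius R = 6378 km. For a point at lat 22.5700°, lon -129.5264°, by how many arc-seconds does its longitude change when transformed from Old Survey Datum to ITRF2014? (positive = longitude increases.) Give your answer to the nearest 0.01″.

Δλ = -1.39″

sin φ = 0.383812, cos φ = 0.923411, sin λ = -0.771331, cos λ = -0.636434.
East component: ΔE = −sin λ·ΔX + cos λ·ΔY = −(-0.771331)(315) + (-0.636434)(444) = -39.61 m.
1° of latitude spans πR/180 = 111317 m; at latitude φ, 1° of longitude spans that × cos φ = 102791.5 m, so Δλ = -39.61 / 102791.5 × 3600 = -1.387″.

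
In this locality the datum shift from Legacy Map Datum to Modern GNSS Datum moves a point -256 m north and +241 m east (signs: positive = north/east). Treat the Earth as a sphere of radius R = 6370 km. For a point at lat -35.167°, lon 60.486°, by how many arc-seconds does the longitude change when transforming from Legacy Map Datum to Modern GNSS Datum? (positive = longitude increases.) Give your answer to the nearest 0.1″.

Δλ = 9.5″

At latitude -35.167°, cos φ = 0.817477.
One radian of longitude at latitude φ spans R cos φ, so Δλ = ΔE / (R cos φ) = 241.0 / (6370000 × 0.817477) = 4.6281e-05 rad = 9.546″.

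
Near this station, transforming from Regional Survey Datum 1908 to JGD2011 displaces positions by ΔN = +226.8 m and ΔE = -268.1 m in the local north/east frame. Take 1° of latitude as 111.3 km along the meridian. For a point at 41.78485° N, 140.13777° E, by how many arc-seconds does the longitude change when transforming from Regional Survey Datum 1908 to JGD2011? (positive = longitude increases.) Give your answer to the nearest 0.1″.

Δλ = -11.6″

At latitude 41.78485°, cos φ = 0.745652.
1° of longitude at this latitude = 111.3 × cos φ = 82.99 km, so Δλ = -268.1 / 82991.1 = -0.0032305° = -11.630″.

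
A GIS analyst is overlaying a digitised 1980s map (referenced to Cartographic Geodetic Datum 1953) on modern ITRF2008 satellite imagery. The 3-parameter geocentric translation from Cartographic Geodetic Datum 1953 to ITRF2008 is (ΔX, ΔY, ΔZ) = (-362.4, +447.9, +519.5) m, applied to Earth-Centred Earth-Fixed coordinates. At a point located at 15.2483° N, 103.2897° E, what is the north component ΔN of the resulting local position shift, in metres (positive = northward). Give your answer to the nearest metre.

ΔN = 365 m

At φ = 15.2483°, λ = 103.2897°: sin φ = 0.263003, cos φ = 0.964795, sin λ = 0.973220, cos λ = -0.229875.
ΔN = −sin φ cos λ·ΔX − sin φ sin λ·ΔY + cos φ·ΔZ = −(0.263003)(-0.229875)(-362.4) − (0.263003)(0.973220)(447.9) + (0.964795)(519.5) = 364.66 m.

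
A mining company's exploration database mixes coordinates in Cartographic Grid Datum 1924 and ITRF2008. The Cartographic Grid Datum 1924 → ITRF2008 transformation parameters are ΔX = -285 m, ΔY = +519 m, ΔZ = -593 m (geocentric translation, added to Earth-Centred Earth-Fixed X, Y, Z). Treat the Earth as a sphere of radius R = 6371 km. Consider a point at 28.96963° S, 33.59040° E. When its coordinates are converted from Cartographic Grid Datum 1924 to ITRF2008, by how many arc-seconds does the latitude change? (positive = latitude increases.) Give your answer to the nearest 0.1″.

Δφ = -16.0″

sin φ = -0.484346, cos φ = 0.874877, sin λ = 0.553252, cos λ = 0.833014.
North component: ΔN = −sin φ cos λ·ΔX − sin φ sin λ·ΔY + cos φ·ΔZ = −(-0.484346)(0.833014)(-285) − (-0.484346)(0.553252)(519) + (0.874877)(-593) = -494.72 m.
1° of latitude spans πR/180 = 111195 m, so Δφ = -494.72 / 111195 × 3600 = -16.017″.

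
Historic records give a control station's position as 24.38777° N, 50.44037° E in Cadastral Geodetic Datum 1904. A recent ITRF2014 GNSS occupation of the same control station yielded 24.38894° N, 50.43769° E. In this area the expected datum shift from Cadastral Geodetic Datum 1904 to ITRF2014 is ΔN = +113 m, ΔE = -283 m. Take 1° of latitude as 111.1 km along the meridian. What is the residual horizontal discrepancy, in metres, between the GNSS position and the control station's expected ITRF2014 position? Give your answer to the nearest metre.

Observed coordinate differences: Δφ = +0.00117°, Δλ = -0.00268°.
Converting to metres (1° lat = 111100 m, cos φ = 0.910772): observed ΔN = 130.0 m, observed ΔE = -271.2 m.
Subtracting the expected shift leaves a residual of 130.0 − (113) = 17.0 m north and -271.2 − (-283) = 11.8 m east.
Residual distance = √(17.0² + 11.8²) = 20.7 m.

21 m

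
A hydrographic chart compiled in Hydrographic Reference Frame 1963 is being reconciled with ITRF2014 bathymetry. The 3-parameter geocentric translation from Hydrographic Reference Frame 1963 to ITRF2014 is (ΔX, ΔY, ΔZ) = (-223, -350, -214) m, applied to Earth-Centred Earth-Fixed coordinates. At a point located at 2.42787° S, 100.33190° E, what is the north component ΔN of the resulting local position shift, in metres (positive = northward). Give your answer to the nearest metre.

ΔN = -227 m

The local north axis is (−sin φ cos λ, −sin φ sin λ, cos φ), giving ΔN = 1.694 − 14.586 − 213.808 = -226.70 m.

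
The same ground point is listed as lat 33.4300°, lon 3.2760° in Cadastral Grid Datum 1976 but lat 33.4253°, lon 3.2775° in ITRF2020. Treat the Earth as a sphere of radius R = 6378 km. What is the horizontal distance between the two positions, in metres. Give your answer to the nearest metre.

541 m

Δφ = 33.4253° − 33.4300° = -0.0047°; Δλ = 3.2775° − 3.2760° = +0.0015°.
1° along a meridian = πR/180 = 111317 m.
ΔN = Δφ × 111317 = -523.2 m; ΔE = Δλ × 111317 × cos(33.4300°) = +0.0015 × 111317 × 0.834560 = 139.4 m.
Distance = √(ΔE² + ΔN²) = √(139.4² + (-523.2)²) = 541.4 m.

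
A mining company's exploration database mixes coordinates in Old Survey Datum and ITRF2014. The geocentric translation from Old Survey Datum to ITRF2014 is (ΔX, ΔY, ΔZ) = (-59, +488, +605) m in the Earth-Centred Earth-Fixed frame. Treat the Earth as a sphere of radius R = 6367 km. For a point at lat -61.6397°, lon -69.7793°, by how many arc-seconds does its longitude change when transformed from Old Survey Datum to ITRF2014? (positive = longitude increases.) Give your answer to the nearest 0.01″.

sin φ = -0.879978, cos φ = 0.475015, sin λ = -0.938368, cos λ = 0.345637.
East component: ΔE = −sin λ·ΔX + cos λ·ΔY = −(-0.938368)(-59) + (0.345637)(488) = 113.31 m.
1° of latitude spans πR/180 = 111125 m; at latitude φ, 1° of longitude spans that × cos φ = 52786.1 m, so Δλ = 113.31 / 52786.1 × 3600 = 7.728″.

Δλ = 7.73″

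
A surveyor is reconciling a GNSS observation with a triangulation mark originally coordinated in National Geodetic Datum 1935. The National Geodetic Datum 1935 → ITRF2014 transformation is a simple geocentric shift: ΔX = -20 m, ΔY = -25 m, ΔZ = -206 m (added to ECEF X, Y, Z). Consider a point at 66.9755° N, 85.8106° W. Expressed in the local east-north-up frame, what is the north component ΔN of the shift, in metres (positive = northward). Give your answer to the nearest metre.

ΔN = -102 m

The local north axis is (−sin φ cos λ, −sin φ sin λ, cos φ), giving ΔN = 1.345 − 22.947 − 80.572 = -102.17 m.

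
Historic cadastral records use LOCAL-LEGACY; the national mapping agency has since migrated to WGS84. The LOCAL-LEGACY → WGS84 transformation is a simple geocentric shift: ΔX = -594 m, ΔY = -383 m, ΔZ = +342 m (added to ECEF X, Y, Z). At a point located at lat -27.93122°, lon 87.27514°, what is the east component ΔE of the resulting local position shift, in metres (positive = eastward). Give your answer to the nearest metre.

ΔE = 575 m

At φ = -27.93122°, λ = 87.27514°: sin φ = -0.468411, cos φ = 0.883511, sin λ = 0.998869, cos λ = 0.047540.
ΔE = −sin λ·ΔX + cos λ·ΔY = −(0.998869)·(-594) + (0.047540)·(-383) = 575.12 m.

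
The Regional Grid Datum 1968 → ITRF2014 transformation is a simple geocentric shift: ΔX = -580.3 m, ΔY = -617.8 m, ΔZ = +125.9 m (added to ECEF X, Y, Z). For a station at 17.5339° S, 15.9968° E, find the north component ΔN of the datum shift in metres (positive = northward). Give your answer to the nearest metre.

ΔN = -99 m

At φ = -17.5339°, λ = 15.9968°: sin φ = -0.301270, cos φ = 0.953539, sin λ = 0.275584, cos λ = 0.961277.
ΔN = −sin φ cos λ·ΔX − sin φ sin λ·ΔY + cos φ·ΔZ = −(-0.301270)(0.961277)(-580.3) − (-0.301270)(0.275584)(-617.8) + (0.953539)(125.9) = -99.30 m.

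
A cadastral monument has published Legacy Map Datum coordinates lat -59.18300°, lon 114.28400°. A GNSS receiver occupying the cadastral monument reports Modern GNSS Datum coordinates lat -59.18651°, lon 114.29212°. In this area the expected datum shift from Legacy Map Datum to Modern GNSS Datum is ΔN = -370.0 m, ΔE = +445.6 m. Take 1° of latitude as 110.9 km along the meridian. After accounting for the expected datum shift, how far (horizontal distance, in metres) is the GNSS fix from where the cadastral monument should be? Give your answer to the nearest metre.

Observed coordinate differences: Δφ = -0.00351°, Δλ = +0.00812°.
Converting to metres (1° lat = 110900 m, cos φ = 0.512298): observed ΔN = -389.3 m, observed ΔE = 461.3 m.
Subtracting the expected shift leaves a residual of -389.3 − (-370.0) = -19.3 m north and 461.3 − (445.6) = 15.7 m east.
Residual distance = √((-19.3)² + 15.7²) = 24.9 m.

25 m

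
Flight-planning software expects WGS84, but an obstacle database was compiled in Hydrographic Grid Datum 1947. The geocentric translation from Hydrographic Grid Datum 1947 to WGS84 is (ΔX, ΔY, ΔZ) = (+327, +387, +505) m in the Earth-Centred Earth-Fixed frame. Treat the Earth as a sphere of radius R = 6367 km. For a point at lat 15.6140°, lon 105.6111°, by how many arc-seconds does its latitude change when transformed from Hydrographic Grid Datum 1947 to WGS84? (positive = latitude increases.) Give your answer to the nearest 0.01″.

sin φ = 0.269155, cos φ = 0.963097, sin λ = 0.963110, cos λ = -0.269106.
North component: ΔN = −sin φ cos λ·ΔX − sin φ sin λ·ΔY + cos φ·ΔZ = −(0.269155)(-0.269106)(327) − (0.269155)(0.963110)(387) + (0.963097)(505) = 409.73 m.
1° of latitude spans πR/180 = 111125 m, so Δφ = 409.73 / 111125 × 3600 = 13.274″.

Δφ = 13.27″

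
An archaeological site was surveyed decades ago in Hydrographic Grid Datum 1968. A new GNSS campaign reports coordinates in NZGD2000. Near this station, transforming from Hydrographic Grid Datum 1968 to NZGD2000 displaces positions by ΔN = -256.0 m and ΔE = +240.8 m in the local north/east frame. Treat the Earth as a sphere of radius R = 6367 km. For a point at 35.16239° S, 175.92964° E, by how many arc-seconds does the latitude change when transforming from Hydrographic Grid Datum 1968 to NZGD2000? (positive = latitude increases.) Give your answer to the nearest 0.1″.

Δφ = -8.3″

On a sphere of radius R, 1 rad of latitude = R, so Δφ = ΔN / R = -256.0 / 6367000 = -4.0207e-05 rad = -8.293″.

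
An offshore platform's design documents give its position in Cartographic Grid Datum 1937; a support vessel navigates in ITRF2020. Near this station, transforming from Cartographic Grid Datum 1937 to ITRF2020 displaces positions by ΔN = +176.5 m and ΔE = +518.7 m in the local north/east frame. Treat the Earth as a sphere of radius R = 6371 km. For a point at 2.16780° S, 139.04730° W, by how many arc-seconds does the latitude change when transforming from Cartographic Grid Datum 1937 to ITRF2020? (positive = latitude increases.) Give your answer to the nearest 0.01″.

Δφ = 5.71″

On a sphere of radius R, 1 rad of latitude = R, so Δφ = ΔN / R = 176.5 / 6371000 = 2.7704e-05 rad = 5.714″.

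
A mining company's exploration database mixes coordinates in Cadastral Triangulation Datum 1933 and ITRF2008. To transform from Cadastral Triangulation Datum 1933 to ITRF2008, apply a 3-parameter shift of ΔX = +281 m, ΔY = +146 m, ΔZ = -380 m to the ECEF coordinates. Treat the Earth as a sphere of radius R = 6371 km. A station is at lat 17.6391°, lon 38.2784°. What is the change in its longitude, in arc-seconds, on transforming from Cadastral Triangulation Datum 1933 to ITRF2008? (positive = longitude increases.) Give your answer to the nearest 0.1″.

sin φ = 0.303020, cos φ = 0.952984, sin λ = 0.619483, cos λ = 0.785010.
East component: ΔE = −sin λ·ΔX + cos λ·ΔY = −(0.619483)(281) + (0.785010)(146) = -59.46 m.
1° of latitude spans πR/180 = 111195 m; at latitude φ, 1° of longitude spans that × cos φ = 105967.0 m, so Δλ = -59.46 / 105967.0 × 3600 = -2.020″.

Δλ = -2.0″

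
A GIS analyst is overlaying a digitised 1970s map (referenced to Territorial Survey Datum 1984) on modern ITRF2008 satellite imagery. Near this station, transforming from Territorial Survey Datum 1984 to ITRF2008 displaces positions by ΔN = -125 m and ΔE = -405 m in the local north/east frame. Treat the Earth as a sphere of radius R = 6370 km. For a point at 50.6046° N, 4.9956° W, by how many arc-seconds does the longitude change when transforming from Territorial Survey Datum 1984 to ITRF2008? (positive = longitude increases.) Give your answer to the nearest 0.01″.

At latitude 50.6046°, cos φ = 0.634668.
One radian of longitude at latitude φ spans R cos φ, so Δλ = ΔE / (R cos φ) = -405.0 / (6370000 × 0.634668) = -1.0018e-04 rad = -20.663″.

Δλ = -20.66″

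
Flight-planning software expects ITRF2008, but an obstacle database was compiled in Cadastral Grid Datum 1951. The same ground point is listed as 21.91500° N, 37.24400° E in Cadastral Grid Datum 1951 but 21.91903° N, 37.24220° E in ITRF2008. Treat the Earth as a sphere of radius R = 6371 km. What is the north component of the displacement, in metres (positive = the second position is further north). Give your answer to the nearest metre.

ΔN = 448 m

Δφ = 21.91903° − 21.91500° = +0.00403°; Δλ = 37.24220° − 37.24400° = -0.00180°.
1° along a meridian = πR/180 = 111195 m.
ΔN = Δφ × 111195 = 448.1 m; ΔE = Δλ × 111195 × cos(21.91500°) = -0.00180 × 111195 × 0.927739 = -185.7 m.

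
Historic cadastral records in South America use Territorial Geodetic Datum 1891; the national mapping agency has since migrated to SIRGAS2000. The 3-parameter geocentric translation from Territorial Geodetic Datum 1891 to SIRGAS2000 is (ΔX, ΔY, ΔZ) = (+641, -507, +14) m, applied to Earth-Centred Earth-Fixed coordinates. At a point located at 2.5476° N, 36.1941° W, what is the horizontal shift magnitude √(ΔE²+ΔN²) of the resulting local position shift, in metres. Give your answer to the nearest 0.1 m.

37.9 m

The local east axis at (φ, λ) is (−sin λ, cos λ, 0), so ΔE = −sin(-36.1941°)·641 + cos(-36.1941°)·(-507) = -30.63 m.
The local north axis is (−sin φ cos λ, −sin φ sin λ, cos φ), giving ΔN = -22.994 − 13.308 + 13.986 = -22.32 m.
Horizontal magnitude = √(ΔE² + ΔN²) = √((-30.63)² + (-22.32)²) = 37.90 m.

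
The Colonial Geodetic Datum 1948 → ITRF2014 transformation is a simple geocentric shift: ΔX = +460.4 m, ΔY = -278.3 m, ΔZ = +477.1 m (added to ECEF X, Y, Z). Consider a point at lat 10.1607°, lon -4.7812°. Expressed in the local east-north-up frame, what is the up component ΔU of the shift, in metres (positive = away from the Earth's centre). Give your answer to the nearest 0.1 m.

ΔU = 558.6 m

At φ = 10.1607°, λ = -4.7812°: sin φ = 0.176410, cos φ = 0.984317, sin λ = -0.083351, cos λ = 0.996520.
ΔU = cos φ cos λ·ΔX + cos φ sin λ·ΔY + sin φ·ΔZ = (0.984317)(0.996520)(460.4) + (0.984317)(-0.083351)(-278.3) + (0.176410)(477.1) = 558.60 m.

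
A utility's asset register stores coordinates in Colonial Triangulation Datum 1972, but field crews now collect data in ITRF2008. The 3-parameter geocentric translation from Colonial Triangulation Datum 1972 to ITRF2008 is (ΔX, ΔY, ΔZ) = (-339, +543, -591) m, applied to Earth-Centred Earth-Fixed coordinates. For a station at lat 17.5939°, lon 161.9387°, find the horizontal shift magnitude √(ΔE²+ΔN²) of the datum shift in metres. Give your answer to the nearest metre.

822 m

At φ = 17.5939°, λ = 161.9387°: sin φ = 0.302268, cos φ = 0.953223, sin λ = 0.310034, cos λ = -0.950725.
ΔE = −sin λ·ΔX + cos λ·ΔY = −(0.310034)·(-339) + (-0.950725)·(543) = -411.14 m.
ΔN = −sin φ cos λ·ΔX − sin φ sin λ·ΔY + cos φ·ΔZ = −(0.302268)(-0.950725)(-339) − (0.302268)(0.310034)(543) + (0.953223)(-591) = -711.66 m.
Horizontal magnitude = √(ΔE² + ΔN²) = √((-411.14)² + (-711.66)²) = 821.89 m.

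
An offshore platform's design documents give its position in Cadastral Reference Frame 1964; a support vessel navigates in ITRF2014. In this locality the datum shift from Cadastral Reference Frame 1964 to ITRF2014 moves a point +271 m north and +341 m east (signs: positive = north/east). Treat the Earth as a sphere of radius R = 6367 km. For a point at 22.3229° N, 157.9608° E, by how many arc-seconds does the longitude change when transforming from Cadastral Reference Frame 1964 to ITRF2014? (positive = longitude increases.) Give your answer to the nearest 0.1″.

At latitude 22.3229°, cos φ = 0.925058.
One radian of longitude at latitude φ spans R cos φ, so Δλ = ΔE / (R cos φ) = 341.0 / (6367000 × 0.925058) = 5.7896e-05 rad = 11.942″.

Δλ = 11.9″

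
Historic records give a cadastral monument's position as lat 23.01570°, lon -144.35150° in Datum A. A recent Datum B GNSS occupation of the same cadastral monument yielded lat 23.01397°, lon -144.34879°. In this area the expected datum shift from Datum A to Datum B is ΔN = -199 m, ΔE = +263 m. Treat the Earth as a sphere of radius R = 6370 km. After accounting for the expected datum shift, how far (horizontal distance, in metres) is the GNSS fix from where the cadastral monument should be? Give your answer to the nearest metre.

16 m

Observed coordinate differences: Δφ = -0.00173°, Δλ = +0.00271°.
Converting to metres (1° lat = 111177 m, cos φ = 0.920398): observed ΔN = -192.3 m, observed ΔE = 277.3 m.
Subtracting the expected shift leaves a residual of -192.3 − (-199) = 6.7 m north and 277.3 − (263) = 14.3 m east.
Residual distance = √(6.7² + 14.3²) = 15.8 m.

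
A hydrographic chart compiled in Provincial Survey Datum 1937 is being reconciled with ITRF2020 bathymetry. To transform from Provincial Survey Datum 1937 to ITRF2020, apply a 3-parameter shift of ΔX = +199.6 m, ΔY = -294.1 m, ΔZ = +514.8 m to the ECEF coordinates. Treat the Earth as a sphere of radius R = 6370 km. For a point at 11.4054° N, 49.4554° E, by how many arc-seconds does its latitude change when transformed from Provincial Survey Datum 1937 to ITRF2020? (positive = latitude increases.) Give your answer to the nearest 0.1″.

Δφ = 16.9″

sin φ = 0.197750, cos φ = 0.980253, sin λ = 0.759900, cos λ = 0.650040.
North component: ΔN = −sin φ cos λ·ΔX − sin φ sin λ·ΔY + cos φ·ΔZ = −(0.197750)(0.650040)(199.6) − (0.197750)(0.759900)(-294.1) + (0.980253)(514.8) = 523.17 m.
1° of latitude spans πR/180 = 111177 m, so Δφ = 523.17 / 111177 × 3600 = 16.941″.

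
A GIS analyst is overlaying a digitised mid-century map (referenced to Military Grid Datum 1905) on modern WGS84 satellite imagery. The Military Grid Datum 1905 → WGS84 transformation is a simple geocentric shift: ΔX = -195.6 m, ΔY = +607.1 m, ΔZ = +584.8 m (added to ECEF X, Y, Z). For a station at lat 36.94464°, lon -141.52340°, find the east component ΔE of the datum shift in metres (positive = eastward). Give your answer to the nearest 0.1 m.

ΔE = -597.0 m

At φ = 36.94464°, λ = -141.52340°: sin φ = 0.601043, cos φ = 0.799217, sin λ = -0.622195, cos λ = -0.782862.
ΔE = −sin λ·ΔX + cos λ·ΔY = −(-0.622195)·(-195.6) + (-0.782862)·(607.1) = -596.98 m.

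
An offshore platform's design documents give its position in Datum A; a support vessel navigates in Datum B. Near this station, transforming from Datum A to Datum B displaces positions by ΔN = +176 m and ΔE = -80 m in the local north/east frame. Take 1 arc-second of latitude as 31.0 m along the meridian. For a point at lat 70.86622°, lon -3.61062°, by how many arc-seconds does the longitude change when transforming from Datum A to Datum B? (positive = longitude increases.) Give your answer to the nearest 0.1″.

At latitude 70.86622°, cos φ = 0.327775.
1″ of longitude at this latitude = 31.00 × cos φ = 10.1610 m, so Δλ = -80.0 / 10.1610 = -7.873″.

Δλ = -7.9″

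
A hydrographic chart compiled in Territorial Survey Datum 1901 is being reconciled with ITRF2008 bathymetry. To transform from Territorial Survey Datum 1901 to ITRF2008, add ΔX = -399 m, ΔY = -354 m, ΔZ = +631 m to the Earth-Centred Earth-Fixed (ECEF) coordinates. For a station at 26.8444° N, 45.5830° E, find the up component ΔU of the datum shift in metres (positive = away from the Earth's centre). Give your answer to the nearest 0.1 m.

At φ = 26.8444°, λ = 45.5830°: sin φ = 0.451569, cos φ = 0.892236, sin λ = 0.714265, cos λ = 0.699875.
ΔU = cos φ cos λ·ΔX + cos φ sin λ·ΔY + sin φ·ΔZ = (0.892236)(0.699875)(-399) + (0.892236)(0.714265)(-354) + (0.451569)(631) = -189.82 m.

ΔU = -189.8 m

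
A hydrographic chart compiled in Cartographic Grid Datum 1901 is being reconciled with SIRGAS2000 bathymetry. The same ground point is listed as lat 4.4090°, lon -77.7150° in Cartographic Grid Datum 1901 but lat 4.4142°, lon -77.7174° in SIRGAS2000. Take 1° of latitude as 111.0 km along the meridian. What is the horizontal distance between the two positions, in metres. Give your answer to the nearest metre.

635 m

Δφ = 4.4142° − 4.4090° = +0.0052°; Δλ = -77.7174° − -77.7150° = -0.0024°.
ΔN = Δφ × 111000 = 577.2 m; ΔE = Δλ × 111000 × cos(4.4090°) = -0.0024 × 111000 × 0.997041 = -265.6 m.
Distance = √(ΔE² + ΔN²) = √((-265.6)² + 577.2²) = 635.4 m.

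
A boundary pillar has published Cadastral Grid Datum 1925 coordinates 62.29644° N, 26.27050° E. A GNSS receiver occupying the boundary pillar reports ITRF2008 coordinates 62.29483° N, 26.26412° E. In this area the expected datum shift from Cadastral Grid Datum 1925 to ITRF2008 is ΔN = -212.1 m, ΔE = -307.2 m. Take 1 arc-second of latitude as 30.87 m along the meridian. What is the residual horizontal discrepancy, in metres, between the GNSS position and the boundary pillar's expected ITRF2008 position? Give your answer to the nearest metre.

40 m

Observed coordinate differences: Δφ = -0.00161°, Δλ = -0.00638°.
Converting to metres (1° lat = 111132 m, cos φ = 0.464897): observed ΔN = -178.9 m, observed ΔE = -329.6 m.
Subtracting the expected shift leaves a residual of -178.9 − (-212.1) = 33.2 m north and -329.6 − (-307.2) = -22.4 m east.
Residual distance = √(33.2² + (-22.4)²) = 40.0 m.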